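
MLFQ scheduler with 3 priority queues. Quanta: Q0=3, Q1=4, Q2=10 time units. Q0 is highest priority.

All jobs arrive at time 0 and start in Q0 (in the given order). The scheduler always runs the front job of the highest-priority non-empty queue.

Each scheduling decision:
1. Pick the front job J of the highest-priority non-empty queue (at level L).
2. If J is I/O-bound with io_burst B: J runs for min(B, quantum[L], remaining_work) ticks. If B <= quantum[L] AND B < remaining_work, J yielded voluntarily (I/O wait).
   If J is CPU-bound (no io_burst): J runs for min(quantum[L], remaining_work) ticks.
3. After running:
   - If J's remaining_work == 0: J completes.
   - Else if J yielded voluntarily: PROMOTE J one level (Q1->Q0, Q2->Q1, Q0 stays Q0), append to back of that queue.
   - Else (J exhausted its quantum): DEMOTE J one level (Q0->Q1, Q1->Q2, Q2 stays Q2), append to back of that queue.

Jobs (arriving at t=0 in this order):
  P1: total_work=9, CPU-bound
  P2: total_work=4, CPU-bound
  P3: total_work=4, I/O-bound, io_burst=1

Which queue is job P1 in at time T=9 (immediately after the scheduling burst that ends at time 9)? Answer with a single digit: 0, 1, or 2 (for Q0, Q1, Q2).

Answer: 1

Derivation:
t=0-3: P1@Q0 runs 3, rem=6, quantum used, demote→Q1. Q0=[P2,P3] Q1=[P1] Q2=[]
t=3-6: P2@Q0 runs 3, rem=1, quantum used, demote→Q1. Q0=[P3] Q1=[P1,P2] Q2=[]
t=6-7: P3@Q0 runs 1, rem=3, I/O yield, promote→Q0. Q0=[P3] Q1=[P1,P2] Q2=[]
t=7-8: P3@Q0 runs 1, rem=2, I/O yield, promote→Q0. Q0=[P3] Q1=[P1,P2] Q2=[]
t=8-9: P3@Q0 runs 1, rem=1, I/O yield, promote→Q0. Q0=[P3] Q1=[P1,P2] Q2=[]
t=9-10: P3@Q0 runs 1, rem=0, completes. Q0=[] Q1=[P1,P2] Q2=[]
t=10-14: P1@Q1 runs 4, rem=2, quantum used, demote→Q2. Q0=[] Q1=[P2] Q2=[P1]
t=14-15: P2@Q1 runs 1, rem=0, completes. Q0=[] Q1=[] Q2=[P1]
t=15-17: P1@Q2 runs 2, rem=0, completes. Q0=[] Q1=[] Q2=[]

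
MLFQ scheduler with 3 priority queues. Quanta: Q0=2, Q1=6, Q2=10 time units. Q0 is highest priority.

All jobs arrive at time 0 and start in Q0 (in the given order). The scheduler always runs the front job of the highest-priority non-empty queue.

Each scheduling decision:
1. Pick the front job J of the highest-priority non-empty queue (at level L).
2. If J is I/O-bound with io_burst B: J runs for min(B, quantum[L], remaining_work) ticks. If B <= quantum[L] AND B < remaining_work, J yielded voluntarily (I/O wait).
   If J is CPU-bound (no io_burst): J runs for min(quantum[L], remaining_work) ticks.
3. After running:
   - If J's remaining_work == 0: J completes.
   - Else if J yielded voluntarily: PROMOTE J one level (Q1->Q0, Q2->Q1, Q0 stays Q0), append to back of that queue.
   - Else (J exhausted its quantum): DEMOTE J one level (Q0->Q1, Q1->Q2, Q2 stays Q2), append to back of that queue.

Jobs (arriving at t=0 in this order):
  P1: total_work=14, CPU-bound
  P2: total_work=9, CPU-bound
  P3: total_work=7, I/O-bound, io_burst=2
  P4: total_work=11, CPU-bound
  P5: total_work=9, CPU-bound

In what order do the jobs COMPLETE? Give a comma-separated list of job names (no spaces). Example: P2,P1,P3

Answer: P3,P1,P2,P4,P5

Derivation:
t=0-2: P1@Q0 runs 2, rem=12, quantum used, demote→Q1. Q0=[P2,P3,P4,P5] Q1=[P1] Q2=[]
t=2-4: P2@Q0 runs 2, rem=7, quantum used, demote→Q1. Q0=[P3,P4,P5] Q1=[P1,P2] Q2=[]
t=4-6: P3@Q0 runs 2, rem=5, I/O yield, promote→Q0. Q0=[P4,P5,P3] Q1=[P1,P2] Q2=[]
t=6-8: P4@Q0 runs 2, rem=9, quantum used, demote→Q1. Q0=[P5,P3] Q1=[P1,P2,P4] Q2=[]
t=8-10: P5@Q0 runs 2, rem=7, quantum used, demote→Q1. Q0=[P3] Q1=[P1,P2,P4,P5] Q2=[]
t=10-12: P3@Q0 runs 2, rem=3, I/O yield, promote→Q0. Q0=[P3] Q1=[P1,P2,P4,P5] Q2=[]
t=12-14: P3@Q0 runs 2, rem=1, I/O yield, promote→Q0. Q0=[P3] Q1=[P1,P2,P4,P5] Q2=[]
t=14-15: P3@Q0 runs 1, rem=0, completes. Q0=[] Q1=[P1,P2,P4,P5] Q2=[]
t=15-21: P1@Q1 runs 6, rem=6, quantum used, demote→Q2. Q0=[] Q1=[P2,P4,P5] Q2=[P1]
t=21-27: P2@Q1 runs 6, rem=1, quantum used, demote→Q2. Q0=[] Q1=[P4,P5] Q2=[P1,P2]
t=27-33: P4@Q1 runs 6, rem=3, quantum used, demote→Q2. Q0=[] Q1=[P5] Q2=[P1,P2,P4]
t=33-39: P5@Q1 runs 6, rem=1, quantum used, demote→Q2. Q0=[] Q1=[] Q2=[P1,P2,P4,P5]
t=39-45: P1@Q2 runs 6, rem=0, completes. Q0=[] Q1=[] Q2=[P2,P4,P5]
t=45-46: P2@Q2 runs 1, rem=0, completes. Q0=[] Q1=[] Q2=[P4,P5]
t=46-49: P4@Q2 runs 3, rem=0, completes. Q0=[] Q1=[] Q2=[P5]
t=49-50: P5@Q2 runs 1, rem=0, completes. Q0=[] Q1=[] Q2=[]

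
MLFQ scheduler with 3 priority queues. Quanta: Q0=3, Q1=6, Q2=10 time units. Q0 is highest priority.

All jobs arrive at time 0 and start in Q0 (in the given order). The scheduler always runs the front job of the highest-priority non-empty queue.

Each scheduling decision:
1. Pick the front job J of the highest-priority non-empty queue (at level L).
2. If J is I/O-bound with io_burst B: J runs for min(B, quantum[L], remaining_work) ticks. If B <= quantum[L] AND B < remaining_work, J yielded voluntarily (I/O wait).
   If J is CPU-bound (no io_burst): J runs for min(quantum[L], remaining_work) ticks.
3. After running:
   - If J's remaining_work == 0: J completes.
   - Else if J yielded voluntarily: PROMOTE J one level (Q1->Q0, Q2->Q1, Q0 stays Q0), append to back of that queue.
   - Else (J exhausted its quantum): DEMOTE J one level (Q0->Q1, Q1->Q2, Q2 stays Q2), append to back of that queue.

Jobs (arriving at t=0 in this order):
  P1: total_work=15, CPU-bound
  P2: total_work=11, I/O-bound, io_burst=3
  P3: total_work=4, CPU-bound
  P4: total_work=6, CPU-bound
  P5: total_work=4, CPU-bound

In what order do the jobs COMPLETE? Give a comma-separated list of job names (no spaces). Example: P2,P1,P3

Answer: P2,P3,P4,P5,P1

Derivation:
t=0-3: P1@Q0 runs 3, rem=12, quantum used, demote→Q1. Q0=[P2,P3,P4,P5] Q1=[P1] Q2=[]
t=3-6: P2@Q0 runs 3, rem=8, I/O yield, promote→Q0. Q0=[P3,P4,P5,P2] Q1=[P1] Q2=[]
t=6-9: P3@Q0 runs 3, rem=1, quantum used, demote→Q1. Q0=[P4,P5,P2] Q1=[P1,P3] Q2=[]
t=9-12: P4@Q0 runs 3, rem=3, quantum used, demote→Q1. Q0=[P5,P2] Q1=[P1,P3,P4] Q2=[]
t=12-15: P5@Q0 runs 3, rem=1, quantum used, demote→Q1. Q0=[P2] Q1=[P1,P3,P4,P5] Q2=[]
t=15-18: P2@Q0 runs 3, rem=5, I/O yield, promote→Q0. Q0=[P2] Q1=[P1,P3,P4,P5] Q2=[]
t=18-21: P2@Q0 runs 3, rem=2, I/O yield, promote→Q0. Q0=[P2] Q1=[P1,P3,P4,P5] Q2=[]
t=21-23: P2@Q0 runs 2, rem=0, completes. Q0=[] Q1=[P1,P3,P4,P5] Q2=[]
t=23-29: P1@Q1 runs 6, rem=6, quantum used, demote→Q2. Q0=[] Q1=[P3,P4,P5] Q2=[P1]
t=29-30: P3@Q1 runs 1, rem=0, completes. Q0=[] Q1=[P4,P5] Q2=[P1]
t=30-33: P4@Q1 runs 3, rem=0, completes. Q0=[] Q1=[P5] Q2=[P1]
t=33-34: P5@Q1 runs 1, rem=0, completes. Q0=[] Q1=[] Q2=[P1]
t=34-40: P1@Q2 runs 6, rem=0, completes. Q0=[] Q1=[] Q2=[]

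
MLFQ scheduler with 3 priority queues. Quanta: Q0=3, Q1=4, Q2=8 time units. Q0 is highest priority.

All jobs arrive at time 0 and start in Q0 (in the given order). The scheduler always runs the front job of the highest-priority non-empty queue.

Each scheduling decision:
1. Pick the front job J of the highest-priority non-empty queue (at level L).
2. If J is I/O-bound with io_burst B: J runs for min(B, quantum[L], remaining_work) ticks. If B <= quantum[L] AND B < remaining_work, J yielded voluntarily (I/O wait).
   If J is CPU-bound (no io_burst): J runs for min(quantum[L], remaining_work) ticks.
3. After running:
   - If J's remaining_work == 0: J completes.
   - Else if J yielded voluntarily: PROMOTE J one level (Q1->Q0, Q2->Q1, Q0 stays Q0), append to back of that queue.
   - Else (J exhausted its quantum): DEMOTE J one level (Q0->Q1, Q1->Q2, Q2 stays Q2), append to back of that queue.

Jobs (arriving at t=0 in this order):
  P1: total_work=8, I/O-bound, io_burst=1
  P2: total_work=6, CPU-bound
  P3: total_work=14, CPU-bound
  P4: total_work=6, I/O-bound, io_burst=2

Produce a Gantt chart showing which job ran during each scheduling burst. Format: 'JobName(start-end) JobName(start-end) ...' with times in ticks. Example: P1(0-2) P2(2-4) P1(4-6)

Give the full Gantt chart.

Answer: P1(0-1) P2(1-4) P3(4-7) P4(7-9) P1(9-10) P4(10-12) P1(12-13) P4(13-15) P1(15-16) P1(16-17) P1(17-18) P1(18-19) P1(19-20) P2(20-23) P3(23-27) P3(27-34)

Derivation:
t=0-1: P1@Q0 runs 1, rem=7, I/O yield, promote→Q0. Q0=[P2,P3,P4,P1] Q1=[] Q2=[]
t=1-4: P2@Q0 runs 3, rem=3, quantum used, demote→Q1. Q0=[P3,P4,P1] Q1=[P2] Q2=[]
t=4-7: P3@Q0 runs 3, rem=11, quantum used, demote→Q1. Q0=[P4,P1] Q1=[P2,P3] Q2=[]
t=7-9: P4@Q0 runs 2, rem=4, I/O yield, promote→Q0. Q0=[P1,P4] Q1=[P2,P3] Q2=[]
t=9-10: P1@Q0 runs 1, rem=6, I/O yield, promote→Q0. Q0=[P4,P1] Q1=[P2,P3] Q2=[]
t=10-12: P4@Q0 runs 2, rem=2, I/O yield, promote→Q0. Q0=[P1,P4] Q1=[P2,P3] Q2=[]
t=12-13: P1@Q0 runs 1, rem=5, I/O yield, promote→Q0. Q0=[P4,P1] Q1=[P2,P3] Q2=[]
t=13-15: P4@Q0 runs 2, rem=0, completes. Q0=[P1] Q1=[P2,P3] Q2=[]
t=15-16: P1@Q0 runs 1, rem=4, I/O yield, promote→Q0. Q0=[P1] Q1=[P2,P3] Q2=[]
t=16-17: P1@Q0 runs 1, rem=3, I/O yield, promote→Q0. Q0=[P1] Q1=[P2,P3] Q2=[]
t=17-18: P1@Q0 runs 1, rem=2, I/O yield, promote→Q0. Q0=[P1] Q1=[P2,P3] Q2=[]
t=18-19: P1@Q0 runs 1, rem=1, I/O yield, promote→Q0. Q0=[P1] Q1=[P2,P3] Q2=[]
t=19-20: P1@Q0 runs 1, rem=0, completes. Q0=[] Q1=[P2,P3] Q2=[]
t=20-23: P2@Q1 runs 3, rem=0, completes. Q0=[] Q1=[P3] Q2=[]
t=23-27: P3@Q1 runs 4, rem=7, quantum used, demote→Q2. Q0=[] Q1=[] Q2=[P3]
t=27-34: P3@Q2 runs 7, rem=0, completes. Q0=[] Q1=[] Q2=[]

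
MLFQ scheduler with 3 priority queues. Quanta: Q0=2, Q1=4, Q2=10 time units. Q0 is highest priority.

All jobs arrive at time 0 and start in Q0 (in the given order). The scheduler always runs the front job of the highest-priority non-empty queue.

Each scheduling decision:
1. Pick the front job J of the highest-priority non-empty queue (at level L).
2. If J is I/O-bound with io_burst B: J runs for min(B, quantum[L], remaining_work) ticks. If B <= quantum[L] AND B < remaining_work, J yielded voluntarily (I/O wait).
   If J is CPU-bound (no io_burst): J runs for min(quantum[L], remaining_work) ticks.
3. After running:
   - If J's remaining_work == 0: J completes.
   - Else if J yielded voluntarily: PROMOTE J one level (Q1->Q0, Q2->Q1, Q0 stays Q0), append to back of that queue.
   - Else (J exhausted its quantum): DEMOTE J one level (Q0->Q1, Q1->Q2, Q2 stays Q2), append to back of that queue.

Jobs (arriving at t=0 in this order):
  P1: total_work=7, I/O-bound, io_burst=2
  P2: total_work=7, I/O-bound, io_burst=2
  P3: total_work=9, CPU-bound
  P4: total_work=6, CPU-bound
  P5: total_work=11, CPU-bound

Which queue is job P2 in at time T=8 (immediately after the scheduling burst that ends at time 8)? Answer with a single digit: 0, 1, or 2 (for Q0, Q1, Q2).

Answer: 0

Derivation:
t=0-2: P1@Q0 runs 2, rem=5, I/O yield, promote→Q0. Q0=[P2,P3,P4,P5,P1] Q1=[] Q2=[]
t=2-4: P2@Q0 runs 2, rem=5, I/O yield, promote→Q0. Q0=[P3,P4,P5,P1,P2] Q1=[] Q2=[]
t=4-6: P3@Q0 runs 2, rem=7, quantum used, demote→Q1. Q0=[P4,P5,P1,P2] Q1=[P3] Q2=[]
t=6-8: P4@Q0 runs 2, rem=4, quantum used, demote→Q1. Q0=[P5,P1,P2] Q1=[P3,P4] Q2=[]
t=8-10: P5@Q0 runs 2, rem=9, quantum used, demote→Q1. Q0=[P1,P2] Q1=[P3,P4,P5] Q2=[]
t=10-12: P1@Q0 runs 2, rem=3, I/O yield, promote→Q0. Q0=[P2,P1] Q1=[P3,P4,P5] Q2=[]
t=12-14: P2@Q0 runs 2, rem=3, I/O yield, promote→Q0. Q0=[P1,P2] Q1=[P3,P4,P5] Q2=[]
t=14-16: P1@Q0 runs 2, rem=1, I/O yield, promote→Q0. Q0=[P2,P1] Q1=[P3,P4,P5] Q2=[]
t=16-18: P2@Q0 runs 2, rem=1, I/O yield, promote→Q0. Q0=[P1,P2] Q1=[P3,P4,P5] Q2=[]
t=18-19: P1@Q0 runs 1, rem=0, completes. Q0=[P2] Q1=[P3,P4,P5] Q2=[]
t=19-20: P2@Q0 runs 1, rem=0, completes. Q0=[] Q1=[P3,P4,P5] Q2=[]
t=20-24: P3@Q1 runs 4, rem=3, quantum used, demote→Q2. Q0=[] Q1=[P4,P5] Q2=[P3]
t=24-28: P4@Q1 runs 4, rem=0, completes. Q0=[] Q1=[P5] Q2=[P3]
t=28-32: P5@Q1 runs 4, rem=5, quantum used, demote→Q2. Q0=[] Q1=[] Q2=[P3,P5]
t=32-35: P3@Q2 runs 3, rem=0, completes. Q0=[] Q1=[] Q2=[P5]
t=35-40: P5@Q2 runs 5, rem=0, completes. Q0=[] Q1=[] Q2=[]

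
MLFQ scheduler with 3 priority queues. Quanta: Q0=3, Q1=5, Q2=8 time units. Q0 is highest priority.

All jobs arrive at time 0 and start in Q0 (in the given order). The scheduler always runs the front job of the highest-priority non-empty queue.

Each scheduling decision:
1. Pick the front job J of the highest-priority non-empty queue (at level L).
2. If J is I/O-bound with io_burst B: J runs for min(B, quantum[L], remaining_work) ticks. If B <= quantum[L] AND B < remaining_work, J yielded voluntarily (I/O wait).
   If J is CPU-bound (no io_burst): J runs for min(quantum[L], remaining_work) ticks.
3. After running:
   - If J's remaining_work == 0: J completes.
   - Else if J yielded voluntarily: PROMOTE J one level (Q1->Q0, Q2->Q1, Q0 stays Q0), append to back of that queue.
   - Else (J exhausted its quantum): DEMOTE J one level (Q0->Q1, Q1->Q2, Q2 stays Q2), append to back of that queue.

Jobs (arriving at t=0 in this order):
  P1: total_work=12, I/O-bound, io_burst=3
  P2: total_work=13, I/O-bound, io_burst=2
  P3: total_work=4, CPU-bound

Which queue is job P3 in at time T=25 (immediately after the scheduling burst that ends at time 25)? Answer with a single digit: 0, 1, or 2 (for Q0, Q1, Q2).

Answer: 1

Derivation:
t=0-3: P1@Q0 runs 3, rem=9, I/O yield, promote→Q0. Q0=[P2,P3,P1] Q1=[] Q2=[]
t=3-5: P2@Q0 runs 2, rem=11, I/O yield, promote→Q0. Q0=[P3,P1,P2] Q1=[] Q2=[]
t=5-8: P3@Q0 runs 3, rem=1, quantum used, demote→Q1. Q0=[P1,P2] Q1=[P3] Q2=[]
t=8-11: P1@Q0 runs 3, rem=6, I/O yield, promote→Q0. Q0=[P2,P1] Q1=[P3] Q2=[]
t=11-13: P2@Q0 runs 2, rem=9, I/O yield, promote→Q0. Q0=[P1,P2] Q1=[P3] Q2=[]
t=13-16: P1@Q0 runs 3, rem=3, I/O yield, promote→Q0. Q0=[P2,P1] Q1=[P3] Q2=[]
t=16-18: P2@Q0 runs 2, rem=7, I/O yield, promote→Q0. Q0=[P1,P2] Q1=[P3] Q2=[]
t=18-21: P1@Q0 runs 3, rem=0, completes. Q0=[P2] Q1=[P3] Q2=[]
t=21-23: P2@Q0 runs 2, rem=5, I/O yield, promote→Q0. Q0=[P2] Q1=[P3] Q2=[]
t=23-25: P2@Q0 runs 2, rem=3, I/O yield, promote→Q0. Q0=[P2] Q1=[P3] Q2=[]
t=25-27: P2@Q0 runs 2, rem=1, I/O yield, promote→Q0. Q0=[P2] Q1=[P3] Q2=[]
t=27-28: P2@Q0 runs 1, rem=0, completes. Q0=[] Q1=[P3] Q2=[]
t=28-29: P3@Q1 runs 1, rem=0, completes. Q0=[] Q1=[] Q2=[]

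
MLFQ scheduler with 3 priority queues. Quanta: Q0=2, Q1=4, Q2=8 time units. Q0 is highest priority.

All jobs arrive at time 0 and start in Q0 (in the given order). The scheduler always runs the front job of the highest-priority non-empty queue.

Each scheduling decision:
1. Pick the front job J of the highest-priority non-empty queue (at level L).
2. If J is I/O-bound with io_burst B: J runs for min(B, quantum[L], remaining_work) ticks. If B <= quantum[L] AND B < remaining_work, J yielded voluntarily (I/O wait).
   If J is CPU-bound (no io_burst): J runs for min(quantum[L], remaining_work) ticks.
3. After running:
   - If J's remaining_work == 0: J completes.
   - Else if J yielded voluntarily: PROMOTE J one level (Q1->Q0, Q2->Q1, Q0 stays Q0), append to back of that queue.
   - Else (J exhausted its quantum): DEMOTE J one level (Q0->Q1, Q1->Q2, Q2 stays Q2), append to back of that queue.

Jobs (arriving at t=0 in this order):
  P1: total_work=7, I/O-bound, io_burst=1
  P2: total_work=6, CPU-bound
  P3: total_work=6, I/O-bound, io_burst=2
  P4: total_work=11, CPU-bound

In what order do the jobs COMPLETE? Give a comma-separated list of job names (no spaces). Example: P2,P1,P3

Answer: P3,P1,P2,P4

Derivation:
t=0-1: P1@Q0 runs 1, rem=6, I/O yield, promote→Q0. Q0=[P2,P3,P4,P1] Q1=[] Q2=[]
t=1-3: P2@Q0 runs 2, rem=4, quantum used, demote→Q1. Q0=[P3,P4,P1] Q1=[P2] Q2=[]
t=3-5: P3@Q0 runs 2, rem=4, I/O yield, promote→Q0. Q0=[P4,P1,P3] Q1=[P2] Q2=[]
t=5-7: P4@Q0 runs 2, rem=9, quantum used, demote→Q1. Q0=[P1,P3] Q1=[P2,P4] Q2=[]
t=7-8: P1@Q0 runs 1, rem=5, I/O yield, promote→Q0. Q0=[P3,P1] Q1=[P2,P4] Q2=[]
t=8-10: P3@Q0 runs 2, rem=2, I/O yield, promote→Q0. Q0=[P1,P3] Q1=[P2,P4] Q2=[]
t=10-11: P1@Q0 runs 1, rem=4, I/O yield, promote→Q0. Q0=[P3,P1] Q1=[P2,P4] Q2=[]
t=11-13: P3@Q0 runs 2, rem=0, completes. Q0=[P1] Q1=[P2,P4] Q2=[]
t=13-14: P1@Q0 runs 1, rem=3, I/O yield, promote→Q0. Q0=[P1] Q1=[P2,P4] Q2=[]
t=14-15: P1@Q0 runs 1, rem=2, I/O yield, promote→Q0. Q0=[P1] Q1=[P2,P4] Q2=[]
t=15-16: P1@Q0 runs 1, rem=1, I/O yield, promote→Q0. Q0=[P1] Q1=[P2,P4] Q2=[]
t=16-17: P1@Q0 runs 1, rem=0, completes. Q0=[] Q1=[P2,P4] Q2=[]
t=17-21: P2@Q1 runs 4, rem=0, completes. Q0=[] Q1=[P4] Q2=[]
t=21-25: P4@Q1 runs 4, rem=5, quantum used, demote→Q2. Q0=[] Q1=[] Q2=[P4]
t=25-30: P4@Q2 runs 5, rem=0, completes. Q0=[] Q1=[] Q2=[]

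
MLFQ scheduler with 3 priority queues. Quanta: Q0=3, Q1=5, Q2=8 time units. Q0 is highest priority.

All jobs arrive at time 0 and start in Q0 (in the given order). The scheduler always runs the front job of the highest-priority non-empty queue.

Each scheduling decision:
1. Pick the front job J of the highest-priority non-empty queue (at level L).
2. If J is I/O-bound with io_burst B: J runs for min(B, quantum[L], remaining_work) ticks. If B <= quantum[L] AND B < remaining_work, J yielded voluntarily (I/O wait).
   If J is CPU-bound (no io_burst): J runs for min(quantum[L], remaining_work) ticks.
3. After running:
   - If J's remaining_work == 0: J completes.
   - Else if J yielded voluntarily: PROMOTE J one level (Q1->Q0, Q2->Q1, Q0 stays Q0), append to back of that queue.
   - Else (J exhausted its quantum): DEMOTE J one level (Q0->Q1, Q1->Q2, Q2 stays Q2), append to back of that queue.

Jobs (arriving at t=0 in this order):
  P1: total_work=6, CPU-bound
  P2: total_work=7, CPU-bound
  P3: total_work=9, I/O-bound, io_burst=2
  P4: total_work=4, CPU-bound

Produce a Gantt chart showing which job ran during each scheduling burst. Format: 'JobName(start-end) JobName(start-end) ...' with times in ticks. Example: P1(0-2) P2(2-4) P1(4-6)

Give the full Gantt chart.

t=0-3: P1@Q0 runs 3, rem=3, quantum used, demote→Q1. Q0=[P2,P3,P4] Q1=[P1] Q2=[]
t=3-6: P2@Q0 runs 3, rem=4, quantum used, demote→Q1. Q0=[P3,P4] Q1=[P1,P2] Q2=[]
t=6-8: P3@Q0 runs 2, rem=7, I/O yield, promote→Q0. Q0=[P4,P3] Q1=[P1,P2] Q2=[]
t=8-11: P4@Q0 runs 3, rem=1, quantum used, demote→Q1. Q0=[P3] Q1=[P1,P2,P4] Q2=[]
t=11-13: P3@Q0 runs 2, rem=5, I/O yield, promote→Q0. Q0=[P3] Q1=[P1,P2,P4] Q2=[]
t=13-15: P3@Q0 runs 2, rem=3, I/O yield, promote→Q0. Q0=[P3] Q1=[P1,P2,P4] Q2=[]
t=15-17: P3@Q0 runs 2, rem=1, I/O yield, promote→Q0. Q0=[P3] Q1=[P1,P2,P4] Q2=[]
t=17-18: P3@Q0 runs 1, rem=0, completes. Q0=[] Q1=[P1,P2,P4] Q2=[]
t=18-21: P1@Q1 runs 3, rem=0, completes. Q0=[] Q1=[P2,P4] Q2=[]
t=21-25: P2@Q1 runs 4, rem=0, completes. Q0=[] Q1=[P4] Q2=[]
t=25-26: P4@Q1 runs 1, rem=0, completes. Q0=[] Q1=[] Q2=[]

Answer: P1(0-3) P2(3-6) P3(6-8) P4(8-11) P3(11-13) P3(13-15) P3(15-17) P3(17-18) P1(18-21) P2(21-25) P4(25-26)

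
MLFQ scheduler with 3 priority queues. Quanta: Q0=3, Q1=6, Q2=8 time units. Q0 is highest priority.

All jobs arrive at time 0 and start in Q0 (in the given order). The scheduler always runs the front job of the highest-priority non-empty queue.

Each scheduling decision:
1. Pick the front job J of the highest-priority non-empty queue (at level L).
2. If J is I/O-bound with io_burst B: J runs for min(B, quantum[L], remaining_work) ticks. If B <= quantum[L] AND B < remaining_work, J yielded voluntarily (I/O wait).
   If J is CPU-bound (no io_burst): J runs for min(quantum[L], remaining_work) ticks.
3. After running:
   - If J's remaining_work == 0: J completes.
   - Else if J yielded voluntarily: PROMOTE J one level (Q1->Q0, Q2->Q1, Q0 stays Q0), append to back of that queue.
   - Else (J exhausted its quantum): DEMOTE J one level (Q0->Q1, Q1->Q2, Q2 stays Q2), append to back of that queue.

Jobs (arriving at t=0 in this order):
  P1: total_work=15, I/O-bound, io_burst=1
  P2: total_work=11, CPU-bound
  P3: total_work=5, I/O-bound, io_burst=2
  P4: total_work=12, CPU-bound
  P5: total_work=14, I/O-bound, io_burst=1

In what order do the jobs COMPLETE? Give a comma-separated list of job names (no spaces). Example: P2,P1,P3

Answer: P3,P5,P1,P2,P4

Derivation:
t=0-1: P1@Q0 runs 1, rem=14, I/O yield, promote→Q0. Q0=[P2,P3,P4,P5,P1] Q1=[] Q2=[]
t=1-4: P2@Q0 runs 3, rem=8, quantum used, demote→Q1. Q0=[P3,P4,P5,P1] Q1=[P2] Q2=[]
t=4-6: P3@Q0 runs 2, rem=3, I/O yield, promote→Q0. Q0=[P4,P5,P1,P3] Q1=[P2] Q2=[]
t=6-9: P4@Q0 runs 3, rem=9, quantum used, demote→Q1. Q0=[P5,P1,P3] Q1=[P2,P4] Q2=[]
t=9-10: P5@Q0 runs 1, rem=13, I/O yield, promote→Q0. Q0=[P1,P3,P5] Q1=[P2,P4] Q2=[]
t=10-11: P1@Q0 runs 1, rem=13, I/O yield, promote→Q0. Q0=[P3,P5,P1] Q1=[P2,P4] Q2=[]
t=11-13: P3@Q0 runs 2, rem=1, I/O yield, promote→Q0. Q0=[P5,P1,P3] Q1=[P2,P4] Q2=[]
t=13-14: P5@Q0 runs 1, rem=12, I/O yield, promote→Q0. Q0=[P1,P3,P5] Q1=[P2,P4] Q2=[]
t=14-15: P1@Q0 runs 1, rem=12, I/O yield, promote→Q0. Q0=[P3,P5,P1] Q1=[P2,P4] Q2=[]
t=15-16: P3@Q0 runs 1, rem=0, completes. Q0=[P5,P1] Q1=[P2,P4] Q2=[]
t=16-17: P5@Q0 runs 1, rem=11, I/O yield, promote→Q0. Q0=[P1,P5] Q1=[P2,P4] Q2=[]
t=17-18: P1@Q0 runs 1, rem=11, I/O yield, promote→Q0. Q0=[P5,P1] Q1=[P2,P4] Q2=[]
t=18-19: P5@Q0 runs 1, rem=10, I/O yield, promote→Q0. Q0=[P1,P5] Q1=[P2,P4] Q2=[]
t=19-20: P1@Q0 runs 1, rem=10, I/O yield, promote→Q0. Q0=[P5,P1] Q1=[P2,P4] Q2=[]
t=20-21: P5@Q0 runs 1, rem=9, I/O yield, promote→Q0. Q0=[P1,P5] Q1=[P2,P4] Q2=[]
t=21-22: P1@Q0 runs 1, rem=9, I/O yield, promote→Q0. Q0=[P5,P1] Q1=[P2,P4] Q2=[]
t=22-23: P5@Q0 runs 1, rem=8, I/O yield, promote→Q0. Q0=[P1,P5] Q1=[P2,P4] Q2=[]
t=23-24: P1@Q0 runs 1, rem=8, I/O yield, promote→Q0. Q0=[P5,P1] Q1=[P2,P4] Q2=[]
t=24-25: P5@Q0 runs 1, rem=7, I/O yield, promote→Q0. Q0=[P1,P5] Q1=[P2,P4] Q2=[]
t=25-26: P1@Q0 runs 1, rem=7, I/O yield, promote→Q0. Q0=[P5,P1] Q1=[P2,P4] Q2=[]
t=26-27: P5@Q0 runs 1, rem=6, I/O yield, promote→Q0. Q0=[P1,P5] Q1=[P2,P4] Q2=[]
t=27-28: P1@Q0 runs 1, rem=6, I/O yield, promote→Q0. Q0=[P5,P1] Q1=[P2,P4] Q2=[]
t=28-29: P5@Q0 runs 1, rem=5, I/O yield, promote→Q0. Q0=[P1,P5] Q1=[P2,P4] Q2=[]
t=29-30: P1@Q0 runs 1, rem=5, I/O yield, promote→Q0. Q0=[P5,P1] Q1=[P2,P4] Q2=[]
t=30-31: P5@Q0 runs 1, rem=4, I/O yield, promote→Q0. Q0=[P1,P5] Q1=[P2,P4] Q2=[]
t=31-32: P1@Q0 runs 1, rem=4, I/O yield, promote→Q0. Q0=[P5,P1] Q1=[P2,P4] Q2=[]
t=32-33: P5@Q0 runs 1, rem=3, I/O yield, promote→Q0. Q0=[P1,P5] Q1=[P2,P4] Q2=[]
t=33-34: P1@Q0 runs 1, rem=3, I/O yield, promote→Q0. Q0=[P5,P1] Q1=[P2,P4] Q2=[]
t=34-35: P5@Q0 runs 1, rem=2, I/O yield, promote→Q0. Q0=[P1,P5] Q1=[P2,P4] Q2=[]
t=35-36: P1@Q0 runs 1, rem=2, I/O yield, promote→Q0. Q0=[P5,P1] Q1=[P2,P4] Q2=[]
t=36-37: P5@Q0 runs 1, rem=1, I/O yield, promote→Q0. Q0=[P1,P5] Q1=[P2,P4] Q2=[]
t=37-38: P1@Q0 runs 1, rem=1, I/O yield, promote→Q0. Q0=[P5,P1] Q1=[P2,P4] Q2=[]
t=38-39: P5@Q0 runs 1, rem=0, completes. Q0=[P1] Q1=[P2,P4] Q2=[]
t=39-40: P1@Q0 runs 1, rem=0, completes. Q0=[] Q1=[P2,P4] Q2=[]
t=40-46: P2@Q1 runs 6, rem=2, quantum used, demote→Q2. Q0=[] Q1=[P4] Q2=[P2]
t=46-52: P4@Q1 runs 6, rem=3, quantum used, demote→Q2. Q0=[] Q1=[] Q2=[P2,P4]
t=52-54: P2@Q2 runs 2, rem=0, completes. Q0=[] Q1=[] Q2=[P4]
t=54-57: P4@Q2 runs 3, rem=0, completes. Q0=[] Q1=[] Q2=[]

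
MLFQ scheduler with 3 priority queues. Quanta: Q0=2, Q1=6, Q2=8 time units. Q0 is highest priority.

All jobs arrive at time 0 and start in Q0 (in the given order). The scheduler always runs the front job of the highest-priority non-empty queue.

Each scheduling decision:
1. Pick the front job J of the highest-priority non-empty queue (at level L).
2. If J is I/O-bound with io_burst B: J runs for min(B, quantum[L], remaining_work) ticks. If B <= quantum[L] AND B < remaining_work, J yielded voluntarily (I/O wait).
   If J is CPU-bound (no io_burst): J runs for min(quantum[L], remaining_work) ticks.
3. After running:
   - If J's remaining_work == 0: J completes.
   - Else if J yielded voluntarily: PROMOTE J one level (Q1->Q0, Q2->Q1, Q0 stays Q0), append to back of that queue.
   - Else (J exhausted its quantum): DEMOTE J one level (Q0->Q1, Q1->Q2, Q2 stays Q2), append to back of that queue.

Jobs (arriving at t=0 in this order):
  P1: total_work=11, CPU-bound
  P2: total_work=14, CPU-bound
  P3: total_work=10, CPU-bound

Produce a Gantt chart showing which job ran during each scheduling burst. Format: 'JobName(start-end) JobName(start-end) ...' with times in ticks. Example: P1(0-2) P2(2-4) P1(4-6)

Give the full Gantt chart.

t=0-2: P1@Q0 runs 2, rem=9, quantum used, demote→Q1. Q0=[P2,P3] Q1=[P1] Q2=[]
t=2-4: P2@Q0 runs 2, rem=12, quantum used, demote→Q1. Q0=[P3] Q1=[P1,P2] Q2=[]
t=4-6: P3@Q0 runs 2, rem=8, quantum used, demote→Q1. Q0=[] Q1=[P1,P2,P3] Q2=[]
t=6-12: P1@Q1 runs 6, rem=3, quantum used, demote→Q2. Q0=[] Q1=[P2,P3] Q2=[P1]
t=12-18: P2@Q1 runs 6, rem=6, quantum used, demote→Q2. Q0=[] Q1=[P3] Q2=[P1,P2]
t=18-24: P3@Q1 runs 6, rem=2, quantum used, demote→Q2. Q0=[] Q1=[] Q2=[P1,P2,P3]
t=24-27: P1@Q2 runs 3, rem=0, completes. Q0=[] Q1=[] Q2=[P2,P3]
t=27-33: P2@Q2 runs 6, rem=0, completes. Q0=[] Q1=[] Q2=[P3]
t=33-35: P3@Q2 runs 2, rem=0, completes. Q0=[] Q1=[] Q2=[]

Answer: P1(0-2) P2(2-4) P3(4-6) P1(6-12) P2(12-18) P3(18-24) P1(24-27) P2(27-33) P3(33-35)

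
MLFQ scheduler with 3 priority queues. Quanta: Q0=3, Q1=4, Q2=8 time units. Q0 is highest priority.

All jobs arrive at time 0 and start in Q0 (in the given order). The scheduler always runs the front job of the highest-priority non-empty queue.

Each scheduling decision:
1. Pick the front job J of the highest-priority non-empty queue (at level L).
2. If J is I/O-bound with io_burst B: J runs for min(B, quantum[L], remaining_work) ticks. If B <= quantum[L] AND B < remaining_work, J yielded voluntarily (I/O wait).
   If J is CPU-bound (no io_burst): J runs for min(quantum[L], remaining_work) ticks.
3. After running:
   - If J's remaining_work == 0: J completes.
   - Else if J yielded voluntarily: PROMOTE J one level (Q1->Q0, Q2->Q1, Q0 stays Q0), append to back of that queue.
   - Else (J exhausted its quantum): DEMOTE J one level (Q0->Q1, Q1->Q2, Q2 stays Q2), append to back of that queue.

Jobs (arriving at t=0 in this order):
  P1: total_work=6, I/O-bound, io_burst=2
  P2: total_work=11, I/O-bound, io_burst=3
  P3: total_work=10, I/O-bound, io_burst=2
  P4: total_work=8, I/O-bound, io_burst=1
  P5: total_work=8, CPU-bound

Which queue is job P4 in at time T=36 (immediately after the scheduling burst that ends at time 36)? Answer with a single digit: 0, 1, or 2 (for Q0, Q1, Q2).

t=0-2: P1@Q0 runs 2, rem=4, I/O yield, promote→Q0. Q0=[P2,P3,P4,P5,P1] Q1=[] Q2=[]
t=2-5: P2@Q0 runs 3, rem=8, I/O yield, promote→Q0. Q0=[P3,P4,P5,P1,P2] Q1=[] Q2=[]
t=5-7: P3@Q0 runs 2, rem=8, I/O yield, promote→Q0. Q0=[P4,P5,P1,P2,P3] Q1=[] Q2=[]
t=7-8: P4@Q0 runs 1, rem=7, I/O yield, promote→Q0. Q0=[P5,P1,P2,P3,P4] Q1=[] Q2=[]
t=8-11: P5@Q0 runs 3, rem=5, quantum used, demote→Q1. Q0=[P1,P2,P3,P4] Q1=[P5] Q2=[]
t=11-13: P1@Q0 runs 2, rem=2, I/O yield, promote→Q0. Q0=[P2,P3,P4,P1] Q1=[P5] Q2=[]
t=13-16: P2@Q0 runs 3, rem=5, I/O yield, promote→Q0. Q0=[P3,P4,P1,P2] Q1=[P5] Q2=[]
t=16-18: P3@Q0 runs 2, rem=6, I/O yield, promote→Q0. Q0=[P4,P1,P2,P3] Q1=[P5] Q2=[]
t=18-19: P4@Q0 runs 1, rem=6, I/O yield, promote→Q0. Q0=[P1,P2,P3,P4] Q1=[P5] Q2=[]
t=19-21: P1@Q0 runs 2, rem=0, completes. Q0=[P2,P3,P4] Q1=[P5] Q2=[]
t=21-24: P2@Q0 runs 3, rem=2, I/O yield, promote→Q0. Q0=[P3,P4,P2] Q1=[P5] Q2=[]
t=24-26: P3@Q0 runs 2, rem=4, I/O yield, promote→Q0. Q0=[P4,P2,P3] Q1=[P5] Q2=[]
t=26-27: P4@Q0 runs 1, rem=5, I/O yield, promote→Q0. Q0=[P2,P3,P4] Q1=[P5] Q2=[]
t=27-29: P2@Q0 runs 2, rem=0, completes. Q0=[P3,P4] Q1=[P5] Q2=[]
t=29-31: P3@Q0 runs 2, rem=2, I/O yield, promote→Q0. Q0=[P4,P3] Q1=[P5] Q2=[]
t=31-32: P4@Q0 runs 1, rem=4, I/O yield, promote→Q0. Q0=[P3,P4] Q1=[P5] Q2=[]
t=32-34: P3@Q0 runs 2, rem=0, completes. Q0=[P4] Q1=[P5] Q2=[]
t=34-35: P4@Q0 runs 1, rem=3, I/O yield, promote→Q0. Q0=[P4] Q1=[P5] Q2=[]
t=35-36: P4@Q0 runs 1, rem=2, I/O yield, promote→Q0. Q0=[P4] Q1=[P5] Q2=[]
t=36-37: P4@Q0 runs 1, rem=1, I/O yield, promote→Q0. Q0=[P4] Q1=[P5] Q2=[]
t=37-38: P4@Q0 runs 1, rem=0, completes. Q0=[] Q1=[P5] Q2=[]
t=38-42: P5@Q1 runs 4, rem=1, quantum used, demote→Q2. Q0=[] Q1=[] Q2=[P5]
t=42-43: P5@Q2 runs 1, rem=0, completes. Q0=[] Q1=[] Q2=[]

Answer: 0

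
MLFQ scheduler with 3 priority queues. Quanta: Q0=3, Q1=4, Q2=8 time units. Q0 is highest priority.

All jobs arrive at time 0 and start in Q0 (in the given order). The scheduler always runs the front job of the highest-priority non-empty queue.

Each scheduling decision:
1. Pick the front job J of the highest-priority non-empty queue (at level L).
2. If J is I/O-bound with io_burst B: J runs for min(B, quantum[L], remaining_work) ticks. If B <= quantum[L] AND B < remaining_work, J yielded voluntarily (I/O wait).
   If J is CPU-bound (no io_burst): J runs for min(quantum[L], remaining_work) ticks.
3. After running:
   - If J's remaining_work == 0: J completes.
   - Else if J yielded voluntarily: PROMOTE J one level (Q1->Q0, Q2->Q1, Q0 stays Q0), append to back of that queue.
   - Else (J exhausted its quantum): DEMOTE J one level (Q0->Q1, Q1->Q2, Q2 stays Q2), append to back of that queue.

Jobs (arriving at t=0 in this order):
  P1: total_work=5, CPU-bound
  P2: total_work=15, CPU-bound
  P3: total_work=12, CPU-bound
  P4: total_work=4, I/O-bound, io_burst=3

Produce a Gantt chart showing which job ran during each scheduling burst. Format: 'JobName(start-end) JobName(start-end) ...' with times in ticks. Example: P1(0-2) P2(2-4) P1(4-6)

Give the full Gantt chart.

Answer: P1(0-3) P2(3-6) P3(6-9) P4(9-12) P4(12-13) P1(13-15) P2(15-19) P3(19-23) P2(23-31) P3(31-36)

Derivation:
t=0-3: P1@Q0 runs 3, rem=2, quantum used, demote→Q1. Q0=[P2,P3,P4] Q1=[P1] Q2=[]
t=3-6: P2@Q0 runs 3, rem=12, quantum used, demote→Q1. Q0=[P3,P4] Q1=[P1,P2] Q2=[]
t=6-9: P3@Q0 runs 3, rem=9, quantum used, demote→Q1. Q0=[P4] Q1=[P1,P2,P3] Q2=[]
t=9-12: P4@Q0 runs 3, rem=1, I/O yield, promote→Q0. Q0=[P4] Q1=[P1,P2,P3] Q2=[]
t=12-13: P4@Q0 runs 1, rem=0, completes. Q0=[] Q1=[P1,P2,P3] Q2=[]
t=13-15: P1@Q1 runs 2, rem=0, completes. Q0=[] Q1=[P2,P3] Q2=[]
t=15-19: P2@Q1 runs 4, rem=8, quantum used, demote→Q2. Q0=[] Q1=[P3] Q2=[P2]
t=19-23: P3@Q1 runs 4, rem=5, quantum used, demote→Q2. Q0=[] Q1=[] Q2=[P2,P3]
t=23-31: P2@Q2 runs 8, rem=0, completes. Q0=[] Q1=[] Q2=[P3]
t=31-36: P3@Q2 runs 5, rem=0, completes. Q0=[] Q1=[] Q2=[]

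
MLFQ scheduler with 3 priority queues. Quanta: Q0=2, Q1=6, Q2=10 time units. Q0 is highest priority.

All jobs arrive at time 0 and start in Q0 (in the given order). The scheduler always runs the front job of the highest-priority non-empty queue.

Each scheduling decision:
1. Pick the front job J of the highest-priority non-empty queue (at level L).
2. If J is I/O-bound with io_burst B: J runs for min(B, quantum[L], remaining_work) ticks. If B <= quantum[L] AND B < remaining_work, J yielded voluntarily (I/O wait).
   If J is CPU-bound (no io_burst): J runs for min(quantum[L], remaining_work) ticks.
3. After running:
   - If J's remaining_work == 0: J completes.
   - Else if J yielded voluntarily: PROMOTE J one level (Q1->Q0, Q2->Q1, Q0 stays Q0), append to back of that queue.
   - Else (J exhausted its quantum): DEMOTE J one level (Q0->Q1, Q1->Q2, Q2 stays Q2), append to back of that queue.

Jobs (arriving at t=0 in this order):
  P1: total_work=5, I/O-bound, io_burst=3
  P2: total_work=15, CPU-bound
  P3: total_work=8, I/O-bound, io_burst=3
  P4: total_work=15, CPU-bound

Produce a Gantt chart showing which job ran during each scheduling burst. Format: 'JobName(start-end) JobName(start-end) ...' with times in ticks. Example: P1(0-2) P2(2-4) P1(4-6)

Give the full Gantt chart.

t=0-2: P1@Q0 runs 2, rem=3, quantum used, demote→Q1. Q0=[P2,P3,P4] Q1=[P1] Q2=[]
t=2-4: P2@Q0 runs 2, rem=13, quantum used, demote→Q1. Q0=[P3,P4] Q1=[P1,P2] Q2=[]
t=4-6: P3@Q0 runs 2, rem=6, quantum used, demote→Q1. Q0=[P4] Q1=[P1,P2,P3] Q2=[]
t=6-8: P4@Q0 runs 2, rem=13, quantum used, demote→Q1. Q0=[] Q1=[P1,P2,P3,P4] Q2=[]
t=8-11: P1@Q1 runs 3, rem=0, completes. Q0=[] Q1=[P2,P3,P4] Q2=[]
t=11-17: P2@Q1 runs 6, rem=7, quantum used, demote→Q2. Q0=[] Q1=[P3,P4] Q2=[P2]
t=17-20: P3@Q1 runs 3, rem=3, I/O yield, promote→Q0. Q0=[P3] Q1=[P4] Q2=[P2]
t=20-22: P3@Q0 runs 2, rem=1, quantum used, demote→Q1. Q0=[] Q1=[P4,P3] Q2=[P2]
t=22-28: P4@Q1 runs 6, rem=7, quantum used, demote→Q2. Q0=[] Q1=[P3] Q2=[P2,P4]
t=28-29: P3@Q1 runs 1, rem=0, completes. Q0=[] Q1=[] Q2=[P2,P4]
t=29-36: P2@Q2 runs 7, rem=0, completes. Q0=[] Q1=[] Q2=[P4]
t=36-43: P4@Q2 runs 7, rem=0, completes. Q0=[] Q1=[] Q2=[]

Answer: P1(0-2) P2(2-4) P3(4-6) P4(6-8) P1(8-11) P2(11-17) P3(17-20) P3(20-22) P4(22-28) P3(28-29) P2(29-36) P4(36-43)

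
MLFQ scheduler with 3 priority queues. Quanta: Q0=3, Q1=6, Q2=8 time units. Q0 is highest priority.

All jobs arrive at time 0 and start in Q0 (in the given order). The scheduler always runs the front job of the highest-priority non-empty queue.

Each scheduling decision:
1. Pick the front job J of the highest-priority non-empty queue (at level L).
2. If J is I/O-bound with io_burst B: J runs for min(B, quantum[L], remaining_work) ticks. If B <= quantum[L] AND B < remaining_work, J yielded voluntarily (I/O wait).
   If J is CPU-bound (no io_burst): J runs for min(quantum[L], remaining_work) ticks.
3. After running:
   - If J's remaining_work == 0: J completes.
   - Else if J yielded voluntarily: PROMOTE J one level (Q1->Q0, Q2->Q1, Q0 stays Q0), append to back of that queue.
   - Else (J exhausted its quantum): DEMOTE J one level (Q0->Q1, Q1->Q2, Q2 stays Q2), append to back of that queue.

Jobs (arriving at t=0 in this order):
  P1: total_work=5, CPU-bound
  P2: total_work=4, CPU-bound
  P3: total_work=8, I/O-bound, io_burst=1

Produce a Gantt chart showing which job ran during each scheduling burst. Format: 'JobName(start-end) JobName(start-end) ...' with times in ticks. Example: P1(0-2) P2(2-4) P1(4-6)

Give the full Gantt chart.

t=0-3: P1@Q0 runs 3, rem=2, quantum used, demote→Q1. Q0=[P2,P3] Q1=[P1] Q2=[]
t=3-6: P2@Q0 runs 3, rem=1, quantum used, demote→Q1. Q0=[P3] Q1=[P1,P2] Q2=[]
t=6-7: P3@Q0 runs 1, rem=7, I/O yield, promote→Q0. Q0=[P3] Q1=[P1,P2] Q2=[]
t=7-8: P3@Q0 runs 1, rem=6, I/O yield, promote→Q0. Q0=[P3] Q1=[P1,P2] Q2=[]
t=8-9: P3@Q0 runs 1, rem=5, I/O yield, promote→Q0. Q0=[P3] Q1=[P1,P2] Q2=[]
t=9-10: P3@Q0 runs 1, rem=4, I/O yield, promote→Q0. Q0=[P3] Q1=[P1,P2] Q2=[]
t=10-11: P3@Q0 runs 1, rem=3, I/O yield, promote→Q0. Q0=[P3] Q1=[P1,P2] Q2=[]
t=11-12: P3@Q0 runs 1, rem=2, I/O yield, promote→Q0. Q0=[P3] Q1=[P1,P2] Q2=[]
t=12-13: P3@Q0 runs 1, rem=1, I/O yield, promote→Q0. Q0=[P3] Q1=[P1,P2] Q2=[]
t=13-14: P3@Q0 runs 1, rem=0, completes. Q0=[] Q1=[P1,P2] Q2=[]
t=14-16: P1@Q1 runs 2, rem=0, completes. Q0=[] Q1=[P2] Q2=[]
t=16-17: P2@Q1 runs 1, rem=0, completes. Q0=[] Q1=[] Q2=[]

Answer: P1(0-3) P2(3-6) P3(6-7) P3(7-8) P3(8-9) P3(9-10) P3(10-11) P3(11-12) P3(12-13) P3(13-14) P1(14-16) P2(16-17)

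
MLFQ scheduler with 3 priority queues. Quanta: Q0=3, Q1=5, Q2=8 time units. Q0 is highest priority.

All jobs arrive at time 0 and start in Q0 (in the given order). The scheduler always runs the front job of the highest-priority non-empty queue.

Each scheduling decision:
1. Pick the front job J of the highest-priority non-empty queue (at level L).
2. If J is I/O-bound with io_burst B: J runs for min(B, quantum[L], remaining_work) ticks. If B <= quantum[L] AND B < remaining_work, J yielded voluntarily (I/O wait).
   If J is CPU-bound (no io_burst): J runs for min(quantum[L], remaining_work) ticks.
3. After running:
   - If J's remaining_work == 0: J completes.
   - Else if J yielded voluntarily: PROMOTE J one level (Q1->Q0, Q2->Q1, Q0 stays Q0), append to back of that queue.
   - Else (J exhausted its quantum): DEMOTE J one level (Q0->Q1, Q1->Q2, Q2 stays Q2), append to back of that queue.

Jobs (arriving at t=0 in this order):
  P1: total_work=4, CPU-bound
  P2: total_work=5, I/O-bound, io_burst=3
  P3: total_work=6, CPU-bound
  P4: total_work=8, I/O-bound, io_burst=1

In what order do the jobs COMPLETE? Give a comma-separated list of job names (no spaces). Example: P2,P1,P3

Answer: P2,P4,P1,P3

Derivation:
t=0-3: P1@Q0 runs 3, rem=1, quantum used, demote→Q1. Q0=[P2,P3,P4] Q1=[P1] Q2=[]
t=3-6: P2@Q0 runs 3, rem=2, I/O yield, promote→Q0. Q0=[P3,P4,P2] Q1=[P1] Q2=[]
t=6-9: P3@Q0 runs 3, rem=3, quantum used, demote→Q1. Q0=[P4,P2] Q1=[P1,P3] Q2=[]
t=9-10: P4@Q0 runs 1, rem=7, I/O yield, promote→Q0. Q0=[P2,P4] Q1=[P1,P3] Q2=[]
t=10-12: P2@Q0 runs 2, rem=0, completes. Q0=[P4] Q1=[P1,P3] Q2=[]
t=12-13: P4@Q0 runs 1, rem=6, I/O yield, promote→Q0. Q0=[P4] Q1=[P1,P3] Q2=[]
t=13-14: P4@Q0 runs 1, rem=5, I/O yield, promote→Q0. Q0=[P4] Q1=[P1,P3] Q2=[]
t=14-15: P4@Q0 runs 1, rem=4, I/O yield, promote→Q0. Q0=[P4] Q1=[P1,P3] Q2=[]
t=15-16: P4@Q0 runs 1, rem=3, I/O yield, promote→Q0. Q0=[P4] Q1=[P1,P3] Q2=[]
t=16-17: P4@Q0 runs 1, rem=2, I/O yield, promote→Q0. Q0=[P4] Q1=[P1,P3] Q2=[]
t=17-18: P4@Q0 runs 1, rem=1, I/O yield, promote→Q0. Q0=[P4] Q1=[P1,P3] Q2=[]
t=18-19: P4@Q0 runs 1, rem=0, completes. Q0=[] Q1=[P1,P3] Q2=[]
t=19-20: P1@Q1 runs 1, rem=0, completes. Q0=[] Q1=[P3] Q2=[]
t=20-23: P3@Q1 runs 3, rem=0, completes. Q0=[] Q1=[] Q2=[]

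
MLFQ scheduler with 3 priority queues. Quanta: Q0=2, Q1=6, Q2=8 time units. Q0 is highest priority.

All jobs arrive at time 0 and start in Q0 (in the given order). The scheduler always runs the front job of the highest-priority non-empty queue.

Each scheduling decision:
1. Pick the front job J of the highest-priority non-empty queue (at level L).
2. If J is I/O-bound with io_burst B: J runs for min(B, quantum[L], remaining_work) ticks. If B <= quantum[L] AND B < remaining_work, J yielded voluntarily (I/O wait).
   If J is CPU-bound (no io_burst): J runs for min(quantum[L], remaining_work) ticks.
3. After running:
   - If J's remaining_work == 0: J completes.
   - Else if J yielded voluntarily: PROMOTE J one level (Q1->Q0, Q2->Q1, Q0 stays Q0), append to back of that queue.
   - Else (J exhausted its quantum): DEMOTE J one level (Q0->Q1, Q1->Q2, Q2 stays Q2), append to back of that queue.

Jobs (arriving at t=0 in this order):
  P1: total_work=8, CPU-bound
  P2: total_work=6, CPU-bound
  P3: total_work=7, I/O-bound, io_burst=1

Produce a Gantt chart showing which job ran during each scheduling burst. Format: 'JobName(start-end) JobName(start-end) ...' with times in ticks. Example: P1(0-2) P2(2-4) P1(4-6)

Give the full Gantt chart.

Answer: P1(0-2) P2(2-4) P3(4-5) P3(5-6) P3(6-7) P3(7-8) P3(8-9) P3(9-10) P3(10-11) P1(11-17) P2(17-21)

Derivation:
t=0-2: P1@Q0 runs 2, rem=6, quantum used, demote→Q1. Q0=[P2,P3] Q1=[P1] Q2=[]
t=2-4: P2@Q0 runs 2, rem=4, quantum used, demote→Q1. Q0=[P3] Q1=[P1,P2] Q2=[]
t=4-5: P3@Q0 runs 1, rem=6, I/O yield, promote→Q0. Q0=[P3] Q1=[P1,P2] Q2=[]
t=5-6: P3@Q0 runs 1, rem=5, I/O yield, promote→Q0. Q0=[P3] Q1=[P1,P2] Q2=[]
t=6-7: P3@Q0 runs 1, rem=4, I/O yield, promote→Q0. Q0=[P3] Q1=[P1,P2] Q2=[]
t=7-8: P3@Q0 runs 1, rem=3, I/O yield, promote→Q0. Q0=[P3] Q1=[P1,P2] Q2=[]
t=8-9: P3@Q0 runs 1, rem=2, I/O yield, promote→Q0. Q0=[P3] Q1=[P1,P2] Q2=[]
t=9-10: P3@Q0 runs 1, rem=1, I/O yield, promote→Q0. Q0=[P3] Q1=[P1,P2] Q2=[]
t=10-11: P3@Q0 runs 1, rem=0, completes. Q0=[] Q1=[P1,P2] Q2=[]
t=11-17: P1@Q1 runs 6, rem=0, completes. Q0=[] Q1=[P2] Q2=[]
t=17-21: P2@Q1 runs 4, rem=0, completes. Q0=[] Q1=[] Q2=[]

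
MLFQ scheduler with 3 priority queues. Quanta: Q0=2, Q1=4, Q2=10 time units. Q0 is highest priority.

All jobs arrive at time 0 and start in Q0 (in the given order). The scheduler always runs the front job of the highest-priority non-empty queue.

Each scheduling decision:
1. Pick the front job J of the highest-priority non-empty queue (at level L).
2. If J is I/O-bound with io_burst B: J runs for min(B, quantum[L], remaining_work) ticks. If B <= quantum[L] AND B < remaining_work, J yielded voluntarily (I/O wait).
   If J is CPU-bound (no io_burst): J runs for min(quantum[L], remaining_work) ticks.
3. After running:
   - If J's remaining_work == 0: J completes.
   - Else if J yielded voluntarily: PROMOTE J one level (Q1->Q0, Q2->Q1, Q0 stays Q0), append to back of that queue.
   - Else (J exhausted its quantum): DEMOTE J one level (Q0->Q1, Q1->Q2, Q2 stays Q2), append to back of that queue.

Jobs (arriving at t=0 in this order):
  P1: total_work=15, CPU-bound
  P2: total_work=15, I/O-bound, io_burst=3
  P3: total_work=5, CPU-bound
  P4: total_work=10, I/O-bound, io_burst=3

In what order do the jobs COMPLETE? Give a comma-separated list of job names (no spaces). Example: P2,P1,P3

Answer: P3,P4,P2,P1

Derivation:
t=0-2: P1@Q0 runs 2, rem=13, quantum used, demote→Q1. Q0=[P2,P3,P4] Q1=[P1] Q2=[]
t=2-4: P2@Q0 runs 2, rem=13, quantum used, demote→Q1. Q0=[P3,P4] Q1=[P1,P2] Q2=[]
t=4-6: P3@Q0 runs 2, rem=3, quantum used, demote→Q1. Q0=[P4] Q1=[P1,P2,P3] Q2=[]
t=6-8: P4@Q0 runs 2, rem=8, quantum used, demote→Q1. Q0=[] Q1=[P1,P2,P3,P4] Q2=[]
t=8-12: P1@Q1 runs 4, rem=9, quantum used, demote→Q2. Q0=[] Q1=[P2,P3,P4] Q2=[P1]
t=12-15: P2@Q1 runs 3, rem=10, I/O yield, promote→Q0. Q0=[P2] Q1=[P3,P4] Q2=[P1]
t=15-17: P2@Q0 runs 2, rem=8, quantum used, demote→Q1. Q0=[] Q1=[P3,P4,P2] Q2=[P1]
t=17-20: P3@Q1 runs 3, rem=0, completes. Q0=[] Q1=[P4,P2] Q2=[P1]
t=20-23: P4@Q1 runs 3, rem=5, I/O yield, promote→Q0. Q0=[P4] Q1=[P2] Q2=[P1]
t=23-25: P4@Q0 runs 2, rem=3, quantum used, demote→Q1. Q0=[] Q1=[P2,P4] Q2=[P1]
t=25-28: P2@Q1 runs 3, rem=5, I/O yield, promote→Q0. Q0=[P2] Q1=[P4] Q2=[P1]
t=28-30: P2@Q0 runs 2, rem=3, quantum used, demote→Q1. Q0=[] Q1=[P4,P2] Q2=[P1]
t=30-33: P4@Q1 runs 3, rem=0, completes. Q0=[] Q1=[P2] Q2=[P1]
t=33-36: P2@Q1 runs 3, rem=0, completes. Q0=[] Q1=[] Q2=[P1]
t=36-45: P1@Q2 runs 9, rem=0, completes. Q0=[] Q1=[] Q2=[]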